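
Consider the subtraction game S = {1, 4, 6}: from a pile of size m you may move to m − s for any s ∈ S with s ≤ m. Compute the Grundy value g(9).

2

Build the Grundy sequence with g(k) = mex{g(k−s) : s ∈ {1, 4, 6}, s ≤ k}:
g(0) = mex{} = 0
g(1) = mex{0} = 1
g(2) = mex{1} = 0
g(3) = mex{0} = 1
g(4) = mex{0,1} = 2
g(5) = mex{1,2} = 0
g(6) = mex{0} = 1
g(7) = mex{1} = 0
g(8) = mex{0,2} = 1
g(9) = mex{0,1} = 2
So g(9) = 2.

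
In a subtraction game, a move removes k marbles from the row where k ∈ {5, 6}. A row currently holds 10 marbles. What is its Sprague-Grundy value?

2

Build the Grundy sequence with g(k) = mex{g(k−s) : s ∈ {5, 6}, s ≤ k}:
g(0) = mex{} = 0
g(1) = mex{} = 0
g(2) = mex{} = 0
g(3) = mex{} = 0
g(4) = mex{} = 0
g(5) = mex{0} = 1
g(6) = mex{0} = 1
g(7) = mex{0} = 1
g(8) = mex{0} = 1
g(9) = mex{0} = 1
g(10) = mex{0,1} = 2
So g(10) = 2.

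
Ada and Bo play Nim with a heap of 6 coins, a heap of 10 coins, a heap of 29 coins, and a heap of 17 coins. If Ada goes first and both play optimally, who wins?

Bo wins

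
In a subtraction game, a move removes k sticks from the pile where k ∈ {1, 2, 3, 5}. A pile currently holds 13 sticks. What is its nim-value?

1

Grundy values for subtraction set {1, 2, 3, 5}:
g(0) = mex{} = 0
g(1) = mex{0} = 1
g(2) = mex{0,1} = 2
g(3) = mex{0,1,2} = 3
g(4) = mex{1,2,3} = 0
g(5) = mex{0,2,3} = 1
g(6) = mex{0,1,3} = 2
g(7) = mex{0,1,2} = 3
g(8) = mex{1,2,3} = 0
g(9) = mex{0,2,3} = 1
g(10) = mex{0,1,3} = 2
g(11) = mex{0,1,2} = 3
g(12) = mex{1,2,3} = 0
g(13) = mex{0,2,3} = 1
So g(13) = 1.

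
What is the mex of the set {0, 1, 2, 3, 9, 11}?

4

The values 0, 1, 2, 3 are all present; 4 is the first non-negative integer missing from the set.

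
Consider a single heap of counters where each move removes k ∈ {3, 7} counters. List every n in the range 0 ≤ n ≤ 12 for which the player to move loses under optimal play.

0, 1, 2, 6, 10, 11, 12

Grundy values for subtraction set {3, 7}:
k:     0  1  2  3  4  5  6  7  8  9 10 11 12
g(k):  0  0  0  1  1  1  0  2  2  1  0  0  0
The P-positions (g = 0) in 0..12 are 0, 1, 2, 6, 10, 11, 12.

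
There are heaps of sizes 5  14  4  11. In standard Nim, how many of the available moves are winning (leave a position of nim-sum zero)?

3

Nim-sum: 5 ⊕ 14 ⊕ 4 ⊕ 11 = 4.
The overall nim-sum is X = 4. A heap of size p has a winning move iff p XOR X < p (reduce it to p XOR X).
  5: 5 XOR 4 = 1 < 5 — winning move (to 1).
  14: 14 XOR 4 = 10 < 14 — winning move (to 10).
  4: 4 XOR 4 = 0 < 4 — winning move (to 0).
  11: 11 XOR 4 = 15 ≥ 11 — no move.
That gives 3 winning moves.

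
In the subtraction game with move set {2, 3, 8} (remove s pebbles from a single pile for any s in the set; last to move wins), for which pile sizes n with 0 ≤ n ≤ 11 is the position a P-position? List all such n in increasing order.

0, 1, 5, 6, 10, 11

Compute g(0), g(1), … for moves {2, 3, 8}:
g(0) = mex{} = 0
g(1) = mex{} = 0
g(2) = mex{0} = 1
g(3) = mex{0} = 1
g(4) = mex{0,1} = 2
g(5) = mex{1} = 0
g(6) = mex{1,2} = 0
g(7) = mex{0,2} = 1
g(8) = mex{0} = 1
g(9) = mex{0,1} = 2
g(10) = mex{1} = 0
g(11) = mex{1,2} = 0
The P-positions (g = 0) in 0..11 are 0, 1, 5, 6, 10, 11.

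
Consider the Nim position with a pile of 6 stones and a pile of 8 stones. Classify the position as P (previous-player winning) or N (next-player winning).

N-position

In binary:
  0110  (6)
  1000  (8)
  ----
  1110  (14)
The nim-sum is 14 ≠ 0, so this is an N-position: the player to move can win.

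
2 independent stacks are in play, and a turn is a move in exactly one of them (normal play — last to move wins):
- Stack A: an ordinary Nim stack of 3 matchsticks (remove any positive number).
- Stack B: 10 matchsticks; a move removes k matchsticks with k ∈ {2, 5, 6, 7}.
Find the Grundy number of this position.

0

Stack A is a plain Nim stack of size 3, so its Grundy value is 3.
For stack B, compute g(0), g(1), … with moves {2, 5, 6, 7}:
k:     0  1  2  3  4  5  6  7  8  9 10
g(k):  0  0  1  1  0  2  1  3  2  2  3
So g(10) = 3.
By the Sprague-Grundy theorem, the Grundy value of a sum of independent games is the XOR of the component values.
Combined value = 3 XOR 3 = 0.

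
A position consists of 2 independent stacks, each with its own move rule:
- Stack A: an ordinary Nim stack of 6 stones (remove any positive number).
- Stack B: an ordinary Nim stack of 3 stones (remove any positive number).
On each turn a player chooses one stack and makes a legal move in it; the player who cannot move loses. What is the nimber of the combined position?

5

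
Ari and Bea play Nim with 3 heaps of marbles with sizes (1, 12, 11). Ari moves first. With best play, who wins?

Ari wins

Nim-sum: 1 ^ 12 ^ 11 = 6.
The nim-sum is 6 ≠ 0, so this is an N-position: the player to move can win; Ari has a winning move.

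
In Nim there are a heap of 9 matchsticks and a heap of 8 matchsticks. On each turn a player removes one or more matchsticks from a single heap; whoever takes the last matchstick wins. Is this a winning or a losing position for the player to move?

Winning position

Nim-sum: 9 XOR 8 = 1.
The nim-sum is 1 ≠ 0, so this is an N-position: the player to move can win.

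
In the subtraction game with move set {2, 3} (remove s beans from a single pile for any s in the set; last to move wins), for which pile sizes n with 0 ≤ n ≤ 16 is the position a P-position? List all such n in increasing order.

0, 1, 5, 6, 10, 11, 15, 16

Grundy values for subtraction set {2, 3}:
k:     0  1  2  3  4  5  6  7  8  9 10 11 12 13 14 15 16
g(k):  0  0  1  1  2  0  0  1  1  2  0  0  1  1  2  0  0
The P-positions (g = 0) in 0..16 are 0, 1, 5, 6, 10, 11, 15, 16.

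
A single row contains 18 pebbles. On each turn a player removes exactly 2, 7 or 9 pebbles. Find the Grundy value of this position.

1

Build the Grundy sequence with g(k) = mex{g(k−s) : s ∈ {2, 7, 9}, s ≤ k}:
k:     0  1  2  3  4  5  6  7  8  9 10 11 12 13 14 15 16 17 18
g(k):  0  0  1  1  0  0  1  1  2  2  3  3  2  2  3  0  0  1  1
So g(18) = 1.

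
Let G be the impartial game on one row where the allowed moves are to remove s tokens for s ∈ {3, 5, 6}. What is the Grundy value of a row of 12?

1

Grundy values for subtraction set {3, 5, 6}:
k:     0  1  2  3  4  5  6  7  8  9 10 11 12
g(k):  0  0  0  1  1  1  2  2  2  0  0  0  1
So g(12) = 1.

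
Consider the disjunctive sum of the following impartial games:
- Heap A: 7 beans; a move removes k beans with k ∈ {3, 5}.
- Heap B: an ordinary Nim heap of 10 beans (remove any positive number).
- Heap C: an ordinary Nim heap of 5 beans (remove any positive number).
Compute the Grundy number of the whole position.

For heap A, compute g(0), g(1), … with moves {3, 5}:
k:     0  1  2  3  4  5  6  7
g(k):  0  0  0  1  1  1  2  2
So g(7) = 2.
Heap B is a plain Nim heap of size 10, so its Grundy value is 10.
Heap C is a plain Nim heap of size 5, so its Grundy value is 5.
By the Sprague-Grundy theorem, the Grundy value of a sum of independent games is the XOR of the component values.
Combined value = 2 XOR 10 XOR 5 = 13.

13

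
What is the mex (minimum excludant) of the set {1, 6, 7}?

0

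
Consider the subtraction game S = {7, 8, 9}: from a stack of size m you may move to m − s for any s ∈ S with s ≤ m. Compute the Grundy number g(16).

0

Build the Grundy sequence with g(k) = mex{g(k−s) : s ∈ {7, 8, 9}, s ≤ k}:
k:     0  1  2  3  4  5  6  7  8  9 10 11 12 13 14 15 16
g(k):  0  0  0  0  0  0  0  1  1  1  1  1  1  1  2  2  0
So g(16) = 0.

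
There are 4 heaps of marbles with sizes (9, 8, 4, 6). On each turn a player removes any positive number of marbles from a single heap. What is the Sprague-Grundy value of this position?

Write each in binary and XOR column by column:
  1001  (9)
  1000  (8)
  0100  (4)
  0110  (6)
  ----
  0011  (3)

3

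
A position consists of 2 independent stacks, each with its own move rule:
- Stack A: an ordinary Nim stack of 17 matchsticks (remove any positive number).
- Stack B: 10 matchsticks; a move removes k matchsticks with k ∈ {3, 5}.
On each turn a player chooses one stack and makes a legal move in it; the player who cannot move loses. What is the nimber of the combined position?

17

Stack A is a plain Nim stack of size 17, so its Grundy value is 17.
Grundy values for stack B (subtraction set {3, 5}):
g(0) = mex{} = 0
g(1) = mex{} = 0
g(2) = mex{} = 0
g(3) = mex{0} = 1
g(4) = mex{0} = 1
g(5) = mex{0} = 1
g(6) = mex{0,1} = 2
g(7) = mex{0,1} = 2
g(8) = mex{1} = 0
g(9) = mex{1,2} = 0
g(10) = mex{1,2} = 0
So g(10) = 0.
The value of a disjunctive sum is the nim-sum of the parts.
Combined value = 17 XOR 0 = 17.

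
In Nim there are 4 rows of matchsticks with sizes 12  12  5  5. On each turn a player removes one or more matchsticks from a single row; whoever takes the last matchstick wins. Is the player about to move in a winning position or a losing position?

Losing position

Compute the nim-sum pairwise:
12 XOR 12 = 0
0 XOR 5 = 5
5 XOR 5 = 0
The nim-sum is 0, so this is a P-position: the player to move is in a losing position under optimal play.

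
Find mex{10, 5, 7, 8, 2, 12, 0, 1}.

3

The values 0, 1, 2 are all present; 3 is the first non-negative integer missing from the set.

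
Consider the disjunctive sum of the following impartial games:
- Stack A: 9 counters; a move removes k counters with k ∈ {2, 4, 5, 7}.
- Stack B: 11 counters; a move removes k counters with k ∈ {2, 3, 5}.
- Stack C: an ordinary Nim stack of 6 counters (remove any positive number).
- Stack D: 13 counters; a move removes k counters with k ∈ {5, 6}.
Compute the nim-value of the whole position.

4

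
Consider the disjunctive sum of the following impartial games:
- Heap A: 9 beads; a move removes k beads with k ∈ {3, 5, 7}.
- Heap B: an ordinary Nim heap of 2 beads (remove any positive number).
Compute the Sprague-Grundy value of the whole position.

For heap A, compute g(0), g(1), … with moves {3, 5, 7}:
k:     0  1  2  3  4  5  6  7  8  9
g(k):  0  0  0  1  1  1  2  2  2  3
So g(9) = 3.
Heap B is a plain Nim heap of size 2, so its Grundy value is 2.
The value of a disjunctive sum is the nim-sum of the parts.
Combined value = 3 ⊕ 2 = 1.

1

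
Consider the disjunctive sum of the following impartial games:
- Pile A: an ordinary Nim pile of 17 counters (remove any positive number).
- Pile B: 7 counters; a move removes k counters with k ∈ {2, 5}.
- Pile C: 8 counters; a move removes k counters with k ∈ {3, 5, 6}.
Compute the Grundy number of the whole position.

19

Pile A is a plain Nim pile of size 17, so its Grundy value is 17.
Build the Grundy sequence for pile B with g(k) = mex{g(k−s) : s ∈ {2, 5}, s ≤ k}:
g(0) = mex{} = 0
g(1) = mex{} = 0
g(2) = mex{0} = 1
g(3) = mex{0} = 1
g(4) = mex{1} = 0
g(5) = mex{0,1} = 2
g(6) = mex{0} = 1
g(7) = mex{1,2} = 0
So g(7) = 0.
Build the Grundy sequence for pile C with g(k) = mex{g(k−s) : s ∈ {3, 5, 6}, s ≤ k}:
g(0) = mex{} = 0
g(1) = mex{} = 0
g(2) = mex{} = 0
g(3) = mex{0} = 1
g(4) = mex{0} = 1
g(5) = mex{0} = 1
g(6) = mex{0,1} = 2
g(7) = mex{0,1} = 2
g(8) = mex{0,1} = 2
So g(8) = 2.
The value of a disjunctive sum is the nim-sum of the parts.
Combined value = 17 XOR 0 XOR 2 = 19.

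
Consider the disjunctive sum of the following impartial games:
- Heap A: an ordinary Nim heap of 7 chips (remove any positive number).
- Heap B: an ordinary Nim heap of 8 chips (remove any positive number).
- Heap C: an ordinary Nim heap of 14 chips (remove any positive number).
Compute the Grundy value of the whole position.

1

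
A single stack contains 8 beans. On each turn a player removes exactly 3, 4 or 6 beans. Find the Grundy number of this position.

Build the Grundy sequence with g(k) = mex{g(k−s) : s ∈ {3, 4, 6}, s ≤ k}:
g(0) = mex{} = 0
g(1) = mex{} = 0
g(2) = mex{} = 0
g(3) = mex{0} = 1
g(4) = mex{0} = 1
g(5) = mex{0} = 1
g(6) = mex{0,1} = 2
g(7) = mex{0,1} = 2
g(8) = mex{0,1} = 2
So g(8) = 2.

2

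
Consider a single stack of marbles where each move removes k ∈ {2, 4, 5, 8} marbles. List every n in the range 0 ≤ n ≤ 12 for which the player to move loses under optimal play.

0, 1, 7, 10

Compute g(0), g(1), … for moves {2, 4, 5, 8}:
k:     0  1  2  3  4  5  6  7  8  9 10 11 12
g(k):  0  0  1  1  2  2  3  0  4  1  0  2  1
The P-positions (g = 0) in 0..12 are 0, 1, 7, 10.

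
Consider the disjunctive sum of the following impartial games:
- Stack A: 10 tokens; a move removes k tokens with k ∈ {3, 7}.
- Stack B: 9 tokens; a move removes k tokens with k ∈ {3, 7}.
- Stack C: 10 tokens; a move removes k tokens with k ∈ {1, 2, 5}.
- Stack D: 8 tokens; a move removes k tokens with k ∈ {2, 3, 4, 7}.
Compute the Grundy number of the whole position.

1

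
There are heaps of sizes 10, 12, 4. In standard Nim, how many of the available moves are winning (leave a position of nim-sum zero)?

Nim-sum: 10 ^ 12 ^ 4 = 2.
The overall nim-sum is X = 2. A heap of size p has a winning move iff p XOR X < p (reduce it to p XOR X).
  10: 10 XOR 2 = 8 < 10 — winning move (to 8).
  12: 12 XOR 2 = 14 ≥ 12 — no move.
  4: 4 XOR 2 = 6 ≥ 4 — no move.
That gives 1 winning move.

1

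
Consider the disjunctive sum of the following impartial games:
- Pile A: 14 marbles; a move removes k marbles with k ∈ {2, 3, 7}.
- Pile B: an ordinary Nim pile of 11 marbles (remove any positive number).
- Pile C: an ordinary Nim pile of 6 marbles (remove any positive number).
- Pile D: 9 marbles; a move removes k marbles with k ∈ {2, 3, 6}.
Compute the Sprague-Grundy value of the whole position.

15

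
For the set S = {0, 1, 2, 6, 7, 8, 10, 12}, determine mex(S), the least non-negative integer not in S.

3

The values 0, 1, 2 are all present; 3 is the first non-negative integer missing from the set.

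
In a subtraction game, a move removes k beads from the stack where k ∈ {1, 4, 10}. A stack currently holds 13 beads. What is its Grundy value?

Compute g(0), g(1), … for moves {1, 4, 10}:
k:     0  1  2  3  4  5  6  7  8  9 10 11 12 13
g(k):  0  1  0  1  2  0  1  0  1  2  3  2  3  0
So g(13) = 0.

0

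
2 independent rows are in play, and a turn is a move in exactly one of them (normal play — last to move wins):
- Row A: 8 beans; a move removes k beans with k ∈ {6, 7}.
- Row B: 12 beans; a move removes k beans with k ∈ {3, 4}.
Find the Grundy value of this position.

For row A, compute g(0), g(1), … with moves {6, 7}:
g(0) = mex{} = 0
g(1) = mex{} = 0
g(2) = mex{} = 0
g(3) = mex{} = 0
g(4) = mex{} = 0
g(5) = mex{} = 0
g(6) = mex{0} = 1
g(7) = mex{0} = 1
g(8) = mex{0} = 1
So g(8) = 1.
Build the Grundy sequence for row B with g(k) = mex{g(k−s) : s ∈ {3, 4}, s ≤ k}:
g(0) = mex{} = 0
g(1) = mex{} = 0
g(2) = mex{} = 0
g(3) = mex{0} = 1
g(4) = mex{0} = 1
g(5) = mex{0} = 1
g(6) = mex{0,1} = 2
g(7) = mex{1} = 0
g(8) = mex{1} = 0
g(9) = mex{1,2} = 0
g(10) = mex{0,2} = 1
g(11) = mex{0} = 1
g(12) = mex{0} = 1
So g(12) = 1.
By the Sprague-Grundy theorem, the Grundy value of a sum of independent games is the XOR of the component values.
Combined value = 1 XOR 1 = 0.

0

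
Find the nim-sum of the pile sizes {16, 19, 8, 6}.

13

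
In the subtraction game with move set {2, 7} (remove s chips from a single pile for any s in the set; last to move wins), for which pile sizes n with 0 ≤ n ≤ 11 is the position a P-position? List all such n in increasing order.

0, 1, 4, 5, 9, 10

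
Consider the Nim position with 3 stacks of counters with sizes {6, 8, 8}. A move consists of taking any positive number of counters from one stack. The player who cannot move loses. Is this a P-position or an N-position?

Compute the nim-sum pairwise:
6 XOR 8 = 14
14 XOR 8 = 6
The nim-sum is 6 ≠ 0, so this is an N-position: the player to move can win.

N-position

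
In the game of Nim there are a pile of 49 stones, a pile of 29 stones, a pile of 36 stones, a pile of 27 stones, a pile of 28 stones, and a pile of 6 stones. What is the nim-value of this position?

Nim-sum: 49 ^ 29 ^ 36 ^ 27 ^ 28 ^ 6 = 9.

9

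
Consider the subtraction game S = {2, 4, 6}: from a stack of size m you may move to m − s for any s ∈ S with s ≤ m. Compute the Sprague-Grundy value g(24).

Grundy values for subtraction set {2, 4, 6}:
k:     0  1  2  3  4  5  6  7  8  9 10 11 12 13 14 15 16 17 18 19 20 21 22 23 24
g(k):  0  0  1  1  2  2  3  3  0  0  1  1  2  2  3  3  0  0  1  1  2  2  3  3  0
So g(24) = 0.

0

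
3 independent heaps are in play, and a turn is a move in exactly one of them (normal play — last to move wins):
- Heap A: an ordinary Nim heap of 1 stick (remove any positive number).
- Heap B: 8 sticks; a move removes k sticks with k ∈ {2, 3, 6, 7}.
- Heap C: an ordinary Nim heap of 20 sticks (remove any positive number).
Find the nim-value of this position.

23

Heap A is a plain Nim heap of size 1, so its Grundy value is 1.
Grundy values for heap B (subtraction set {2, 3, 6, 7}):
g(0) = mex{} = 0
g(1) = mex{} = 0
g(2) = mex{0} = 1
g(3) = mex{0} = 1
g(4) = mex{0,1} = 2
g(5) = mex{1} = 0
g(6) = mex{0,1,2} = 3
g(7) = mex{0,2} = 1
g(8) = mex{0,1,3} = 2
So g(8) = 2.
Heap C is a plain Nim heap of size 20, so its Grundy value is 20.
By the Sprague-Grundy theorem, the Grundy value of a sum of independent games is the XOR of the component values.
Combined value = 1 ⊕ 2 ⊕ 20 = 23.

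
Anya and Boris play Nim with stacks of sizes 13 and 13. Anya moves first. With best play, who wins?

Boris wins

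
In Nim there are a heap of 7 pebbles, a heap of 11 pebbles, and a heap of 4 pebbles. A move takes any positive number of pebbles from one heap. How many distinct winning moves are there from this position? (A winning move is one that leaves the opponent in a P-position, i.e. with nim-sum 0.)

Nim-sum: 7 XOR 11 XOR 4 = 8.
The overall nim-sum is X = 8. A heap of size p has a winning move iff p XOR X < p (reduce it to p XOR X).
  7: 7 XOR 8 = 15 ≥ 7 — no move.
  11: 11 XOR 8 = 3 < 11 — winning move (to 3).
  4: 4 XOR 8 = 12 ≥ 4 — no move.
That gives 1 winning move.

1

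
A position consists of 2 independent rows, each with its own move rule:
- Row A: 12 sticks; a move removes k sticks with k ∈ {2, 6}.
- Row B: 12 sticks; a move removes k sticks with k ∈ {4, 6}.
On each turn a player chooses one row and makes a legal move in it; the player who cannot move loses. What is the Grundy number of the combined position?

Build the Grundy sequence for row A with g(k) = mex{g(k−s) : s ∈ {2, 6}, s ≤ k}:
g(0) = mex{} = 0
g(1) = mex{} = 0
g(2) = mex{0} = 1
g(3) = mex{0} = 1
g(4) = mex{1} = 0
g(5) = mex{1} = 0
g(6) = mex{0} = 1
g(7) = mex{0} = 1
g(8) = mex{1} = 0
g(9) = mex{1} = 0
g(10) = mex{0} = 1
g(11) = mex{0} = 1
g(12) = mex{1} = 0
So g(12) = 0.
Grundy values for row B (subtraction set {4, 6}):
g(0) = mex{} = 0
g(1) = mex{} = 0
g(2) = mex{} = 0
g(3) = mex{} = 0
g(4) = mex{0} = 1
g(5) = mex{0} = 1
g(6) = mex{0} = 1
g(7) = mex{0} = 1
g(8) = mex{0,1} = 2
g(9) = mex{0,1} = 2
g(10) = mex{1} = 0
g(11) = mex{1} = 0
g(12) = mex{1,2} = 0
So g(12) = 0.
The value of a disjunctive sum is the nim-sum of the parts.
Combined value = 0 ⊕ 0 = 0.

0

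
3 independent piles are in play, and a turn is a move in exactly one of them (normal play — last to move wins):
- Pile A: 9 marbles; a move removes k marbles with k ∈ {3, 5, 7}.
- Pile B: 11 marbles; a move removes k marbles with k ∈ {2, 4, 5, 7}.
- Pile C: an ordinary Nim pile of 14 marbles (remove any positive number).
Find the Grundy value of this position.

Build the Grundy sequence for pile A with g(k) = mex{g(k−s) : s ∈ {3, 5, 7}, s ≤ k}:
k:     0  1  2  3  4  5  6  7  8  9
g(k):  0  0  0  1  1  1  2  2  2  3
So g(9) = 3.
Build the Grundy sequence for pile B with g(k) = mex{g(k−s) : s ∈ {2, 4, 5, 7}, s ≤ k}:
g(0) = mex{} = 0
g(1) = mex{} = 0
g(2) = mex{0} = 1
g(3) = mex{0} = 1
g(4) = mex{0,1} = 2
g(5) = mex{0,1} = 2
g(6) = mex{0,1,2} = 3
g(7) = mex{0,1,2} = 3
g(8) = mex{0,1,2,3} = 4
g(9) = mex{1,2,3} = 0
g(10) = mex{1,2,3,4} = 0
g(11) = mex{0,2,3} = 1
So g(11) = 1.
Pile C is a plain Nim pile of size 14, so its Grundy value is 14.
By the Sprague-Grundy theorem, the Grundy value of a sum of independent games is the XOR of the component values.
Combined value = 3 ⊕ 1 ⊕ 14 = 12.

12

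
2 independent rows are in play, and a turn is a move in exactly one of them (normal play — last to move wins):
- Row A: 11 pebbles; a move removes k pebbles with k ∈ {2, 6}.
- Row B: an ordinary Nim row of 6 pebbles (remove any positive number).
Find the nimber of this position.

7

Build the Grundy sequence for row A with g(k) = mex{g(k−s) : s ∈ {2, 6}, s ≤ k}:
g(0) = mex{} = 0
g(1) = mex{} = 0
g(2) = mex{0} = 1
g(3) = mex{0} = 1
g(4) = mex{1} = 0
g(5) = mex{1} = 0
g(6) = mex{0} = 1
g(7) = mex{0} = 1
g(8) = mex{1} = 0
g(9) = mex{1} = 0
g(10) = mex{0} = 1
g(11) = mex{0} = 1
So g(11) = 1.
Row B is a plain Nim row of size 6, so its Grundy value is 6.
By the Sprague-Grundy theorem, the Grundy value of a sum of independent games is the XOR of the component values.
Combined value = 1 ⊕ 6 = 7.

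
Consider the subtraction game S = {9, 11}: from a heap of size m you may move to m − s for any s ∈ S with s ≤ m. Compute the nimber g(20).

0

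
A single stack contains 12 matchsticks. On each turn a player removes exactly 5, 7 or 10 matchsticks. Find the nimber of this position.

2

Compute g(0), g(1), … for moves {5, 7, 10}:
g(0) = mex{} = 0
g(1) = mex{} = 0
g(2) = mex{} = 0
g(3) = mex{} = 0
g(4) = mex{} = 0
g(5) = mex{0} = 1
g(6) = mex{0} = 1
g(7) = mex{0} = 1
g(8) = mex{0} = 1
g(9) = mex{0} = 1
g(10) = mex{0,1} = 2
g(11) = mex{0,1} = 2
g(12) = mex{0,1} = 2
So g(12) = 2.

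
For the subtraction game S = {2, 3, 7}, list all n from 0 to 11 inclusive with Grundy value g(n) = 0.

0, 1, 5, 6, 10, 11

Compute g(0), g(1), … for moves {2, 3, 7}:
g(0) = mex{} = 0
g(1) = mex{} = 0
g(2) = mex{0} = 1
g(3) = mex{0} = 1
g(4) = mex{0,1} = 2
g(5) = mex{1} = 0
g(6) = mex{1,2} = 0
g(7) = mex{0,2} = 1
g(8) = mex{0} = 1
g(9) = mex{0,1} = 2
g(10) = mex{1} = 0
g(11) = mex{1,2} = 0
The P-positions (g = 0) in 0..11 are 0, 1, 5, 6, 10, 11.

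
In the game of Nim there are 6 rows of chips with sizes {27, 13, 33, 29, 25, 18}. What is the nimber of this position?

33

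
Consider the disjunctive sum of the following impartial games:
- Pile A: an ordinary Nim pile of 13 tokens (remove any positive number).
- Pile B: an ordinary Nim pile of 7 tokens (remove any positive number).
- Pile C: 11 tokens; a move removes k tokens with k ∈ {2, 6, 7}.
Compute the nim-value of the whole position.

11

Pile A is a plain Nim pile of size 13, so its Grundy value is 13.
Pile B is a plain Nim pile of size 7, so its Grundy value is 7.
For pile C, compute g(0), g(1), … with moves {2, 6, 7}:
g(0) = mex{} = 0
g(1) = mex{} = 0
g(2) = mex{0} = 1
g(3) = mex{0} = 1
g(4) = mex{1} = 0
g(5) = mex{1} = 0
g(6) = mex{0} = 1
g(7) = mex{0} = 1
g(8) = mex{0,1} = 2
g(9) = mex{1} = 0
g(10) = mex{0,1,2} = 3
g(11) = mex{0} = 1
So g(11) = 1.
By the Sprague-Grundy theorem, the Grundy value of a sum of independent games is the XOR of the component values.
Combined value = 13 ⊕ 7 ⊕ 1 = 11.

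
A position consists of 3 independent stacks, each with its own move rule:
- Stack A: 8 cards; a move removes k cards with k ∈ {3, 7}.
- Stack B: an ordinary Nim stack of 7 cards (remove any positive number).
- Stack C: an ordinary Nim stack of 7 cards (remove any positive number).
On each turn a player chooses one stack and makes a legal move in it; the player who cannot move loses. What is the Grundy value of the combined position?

2

Grundy values for stack A (subtraction set {3, 7}):
g(0) = mex{} = 0
g(1) = mex{} = 0
g(2) = mex{} = 0
g(3) = mex{0} = 1
g(4) = mex{0} = 1
g(5) = mex{0} = 1
g(6) = mex{1} = 0
g(7) = mex{0,1} = 2
g(8) = mex{0,1} = 2
So g(8) = 2.
Stack B is a plain Nim stack of size 7, so its Grundy value is 7.
Stack C is a plain Nim stack of size 7, so its Grundy value is 7.
By the Sprague-Grundy theorem, the Grundy value of a sum of independent games is the XOR of the component values.
Combined value = 2 XOR 7 XOR 7 = 2.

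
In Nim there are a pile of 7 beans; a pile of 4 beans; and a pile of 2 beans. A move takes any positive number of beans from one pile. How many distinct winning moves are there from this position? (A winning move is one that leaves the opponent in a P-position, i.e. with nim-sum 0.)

Nim-sum: 7 XOR 4 XOR 2 = 1.
The overall nim-sum is X = 1. A pile of size p has a winning move iff p XOR X < p (reduce it to p XOR X).
  7: 7 XOR 1 = 6 < 7 — winning move (to 6).
  4: 4 XOR 1 = 5 ≥ 4 — no move.
  2: 2 XOR 1 = 3 ≥ 2 — no move.
That gives 1 winning move.

1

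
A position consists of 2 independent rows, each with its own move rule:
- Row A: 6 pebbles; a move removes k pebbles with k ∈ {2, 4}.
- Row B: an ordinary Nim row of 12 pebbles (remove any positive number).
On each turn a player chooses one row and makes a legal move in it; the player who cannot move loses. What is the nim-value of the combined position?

For row A, compute g(0), g(1), … with moves {2, 4}:
k:     0  1  2  3  4  5  6
g(k):  0  0  1  1  2  2  0
So g(6) = 0.
Row B is a plain Nim row of size 12, so its Grundy value is 12.
The value of a disjunctive sum is the nim-sum of the parts.
Combined value = 0 ⊕ 12 = 12.

12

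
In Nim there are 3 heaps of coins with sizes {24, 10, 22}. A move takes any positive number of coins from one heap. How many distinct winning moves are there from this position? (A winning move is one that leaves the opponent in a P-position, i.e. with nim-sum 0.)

1

Nim-sum: 24 XOR 10 XOR 22 = 4.
The overall nim-sum is X = 4. A heap of size p has a winning move iff p XOR X < p (reduce it to p XOR X).
  24: 24 XOR 4 = 28 ≥ 24 — no move.
  10: 10 XOR 4 = 14 ≥ 10 — no move.
  22: 22 XOR 4 = 18 < 22 — winning move (to 18).
That gives 1 winning move.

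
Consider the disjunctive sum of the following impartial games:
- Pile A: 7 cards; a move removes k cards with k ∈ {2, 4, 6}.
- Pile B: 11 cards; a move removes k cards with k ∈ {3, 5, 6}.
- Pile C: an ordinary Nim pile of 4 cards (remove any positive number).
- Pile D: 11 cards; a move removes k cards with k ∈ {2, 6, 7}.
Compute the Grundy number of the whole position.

Grundy values for pile A (subtraction set {2, 4, 6}):
k:     0  1  2  3  4  5  6  7
g(k):  0  0  1  1  2  2  3  3
So g(7) = 3.
For pile B, compute g(0), g(1), … with moves {3, 5, 6}:
k:     0  1  2  3  4  5  6  7  8  9 10 11
g(k):  0  0  0  1  1  1  2  2  2  0  0  0
So g(11) = 0.
Pile C is a plain Nim pile of size 4, so its Grundy value is 4.
Build the Grundy sequence for pile D with g(k) = mex{g(k−s) : s ∈ {2, 6, 7}, s ≤ k}:
k:     0  1  2  3  4  5  6  7  8  9 10 11
g(k):  0  0  1  1  0  0  1  1  2  0  3  1
So g(11) = 1.
The value of a disjunctive sum is the nim-sum of the parts.
Combined value = 3 XOR 0 XOR 4 XOR 1 = 6.

6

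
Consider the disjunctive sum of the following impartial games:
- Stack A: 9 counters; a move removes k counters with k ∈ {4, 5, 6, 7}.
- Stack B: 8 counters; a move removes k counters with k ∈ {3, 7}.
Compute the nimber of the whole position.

Grundy values for stack A (subtraction set {4, 5, 6, 7}):
k:     0  1  2  3  4  5  6  7  8  9
g(k):  0  0  0  0  1  1  1  1  2  2
So g(9) = 2.
For stack B, compute g(0), g(1), … with moves {3, 7}:
k:     0  1  2  3  4  5  6  7  8
g(k):  0  0  0  1  1  1  0  2  2
So g(8) = 2.
By the Sprague-Grundy theorem, the Grundy value of a sum of independent games is the XOR of the component values.
Combined value = 2 XOR 2 = 0.

0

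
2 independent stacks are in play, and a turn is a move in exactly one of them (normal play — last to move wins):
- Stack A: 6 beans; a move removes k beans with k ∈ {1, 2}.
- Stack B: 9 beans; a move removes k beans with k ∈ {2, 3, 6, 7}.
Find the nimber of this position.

Build the Grundy sequence for stack A with g(k) = mex{g(k−s) : s ∈ {1, 2}, s ≤ k}:
k:     0  1  2  3  4  5  6
g(k):  0  1  2  0  1  2  0
So g(6) = 0.
For stack B, compute g(0), g(1), … with moves {2, 3, 6, 7}:
g(0) = mex{} = 0
g(1) = mex{} = 0
g(2) = mex{0} = 1
g(3) = mex{0} = 1
g(4) = mex{0,1} = 2
g(5) = mex{1} = 0
g(6) = mex{0,1,2} = 3
g(7) = mex{0,2} = 1
g(8) = mex{0,1,3} = 2
g(9) = mex{1,3} = 0
So g(9) = 0.
By the Sprague-Grundy theorem, the Grundy value of a sum of independent games is the XOR of the component values.
Combined value = 0 XOR 0 = 0.

0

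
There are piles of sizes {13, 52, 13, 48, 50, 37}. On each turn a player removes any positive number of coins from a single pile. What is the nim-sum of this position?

In binary:
  001101  (13)
  110100  (52)
  001101  (13)
  110000  (48)
  110010  (50)
  100101  (37)
  ------
  010011  (19)

19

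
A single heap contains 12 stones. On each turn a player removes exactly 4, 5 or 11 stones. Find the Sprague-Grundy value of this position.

Build the Grundy sequence with g(k) = mex{g(k−s) : s ∈ {4, 5, 11}, s ≤ k}:
g(0) = mex{} = 0
g(1) = mex{} = 0
g(2) = mex{} = 0
g(3) = mex{} = 0
g(4) = mex{0} = 1
g(5) = mex{0} = 1
g(6) = mex{0} = 1
g(7) = mex{0} = 1
g(8) = mex{0,1} = 2
g(9) = mex{1} = 0
g(10) = mex{1} = 0
g(11) = mex{0,1} = 2
g(12) = mex{0,1,2} = 3
So g(12) = 3.

3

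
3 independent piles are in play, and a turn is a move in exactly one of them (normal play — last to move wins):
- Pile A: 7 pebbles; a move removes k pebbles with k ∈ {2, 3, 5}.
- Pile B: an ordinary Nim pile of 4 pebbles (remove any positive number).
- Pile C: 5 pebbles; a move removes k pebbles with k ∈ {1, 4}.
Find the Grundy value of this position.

Grundy values for pile A (subtraction set {2, 3, 5}):
g(0) = mex{} = 0
g(1) = mex{} = 0
g(2) = mex{0} = 1
g(3) = mex{0} = 1
g(4) = mex{0,1} = 2
g(5) = mex{0,1} = 2
g(6) = mex{0,1,2} = 3
g(7) = mex{1,2} = 0
So g(7) = 0.
Pile B is a plain Nim pile of size 4, so its Grundy value is 4.
For pile C, compute g(0), g(1), … with moves {1, 4}:
g(0) = mex{} = 0
g(1) = mex{0} = 1
g(2) = mex{1} = 0
g(3) = mex{0} = 1
g(4) = mex{0,1} = 2
g(5) = mex{1,2} = 0
So g(5) = 0.
The value of a disjunctive sum is the nim-sum of the parts.
Combined value = 0 XOR 4 XOR 0 = 4.

4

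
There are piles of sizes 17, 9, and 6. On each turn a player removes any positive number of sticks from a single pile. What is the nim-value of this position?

30

Nim-sum: 17 ⊕ 9 ⊕ 6 = 30.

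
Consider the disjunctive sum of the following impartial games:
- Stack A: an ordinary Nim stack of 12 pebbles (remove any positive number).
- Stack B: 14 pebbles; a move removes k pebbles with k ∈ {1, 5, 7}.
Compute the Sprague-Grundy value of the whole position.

12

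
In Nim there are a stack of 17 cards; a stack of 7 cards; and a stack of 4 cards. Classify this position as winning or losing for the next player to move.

Bitwise XOR of the heap sizes:
  10001  (17)
  00111  (7)
  00100  (4)
  -----
  10010  (18)
The nim-sum is 18 ≠ 0, so this is an N-position: the player to move can win.

Winning position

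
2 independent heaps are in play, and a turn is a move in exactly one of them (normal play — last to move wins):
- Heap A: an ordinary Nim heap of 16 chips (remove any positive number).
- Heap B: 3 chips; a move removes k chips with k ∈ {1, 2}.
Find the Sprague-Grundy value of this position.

16

Heap A is a plain Nim heap of size 16, so its Grundy value is 16.
For heap B, compute g(0), g(1), … with moves {1, 2}:
g(0) = mex{} = 0
g(1) = mex{0} = 1
g(2) = mex{0,1} = 2
g(3) = mex{1,2} = 0
So g(3) = 0.
By the Sprague-Grundy theorem, the Grundy value of a sum of independent games is the XOR of the component values.
Combined value = 16 XOR 0 = 16.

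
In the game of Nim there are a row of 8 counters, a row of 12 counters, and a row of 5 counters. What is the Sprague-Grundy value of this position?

Nim-sum: 8 ⊕ 12 ⊕ 5 = 1.

1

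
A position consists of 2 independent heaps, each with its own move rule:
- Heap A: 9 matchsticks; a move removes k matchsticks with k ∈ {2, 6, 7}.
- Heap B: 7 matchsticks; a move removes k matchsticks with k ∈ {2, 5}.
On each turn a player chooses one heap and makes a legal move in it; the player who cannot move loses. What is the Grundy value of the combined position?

0

Build the Grundy sequence for heap A with g(k) = mex{g(k−s) : s ∈ {2, 6, 7}, s ≤ k}:
k:     0  1  2  3  4  5  6  7  8  9
g(k):  0  0  1  1  0  0  1  1  2  0
So g(9) = 0.
Build the Grundy sequence for heap B with g(k) = mex{g(k−s) : s ∈ {2, 5}, s ≤ k}:
g(0) = mex{} = 0
g(1) = mex{} = 0
g(2) = mex{0} = 1
g(3) = mex{0} = 1
g(4) = mex{1} = 0
g(5) = mex{0,1} = 2
g(6) = mex{0} = 1
g(7) = mex{1,2} = 0
So g(7) = 0.
By the Sprague-Grundy theorem, the Grundy value of a sum of independent games is the XOR of the component values.
Combined value = 0 XOR 0 = 0.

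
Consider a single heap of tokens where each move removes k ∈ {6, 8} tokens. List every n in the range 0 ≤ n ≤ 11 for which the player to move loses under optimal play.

0, 1, 2, 3, 4, 5

Compute g(0), g(1), … for moves {6, 8}:
g(0) = mex{} = 0
g(1) = mex{} = 0
g(2) = mex{} = 0
g(3) = mex{} = 0
g(4) = mex{} = 0
g(5) = mex{} = 0
g(6) = mex{0} = 1
g(7) = mex{0} = 1
g(8) = mex{0} = 1
g(9) = mex{0} = 1
g(10) = mex{0} = 1
g(11) = mex{0} = 1
The P-positions (g = 0) in 0..11 are 0, 1, 2, 3, 4, 5.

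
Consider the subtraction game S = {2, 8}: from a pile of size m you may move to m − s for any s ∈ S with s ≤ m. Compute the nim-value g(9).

2

Compute g(0), g(1), … for moves {2, 8}:
k:     0  1  2  3  4  5  6  7  8  9
g(k):  0  0  1  1  0  0  1  1  2  2
So g(9) = 2.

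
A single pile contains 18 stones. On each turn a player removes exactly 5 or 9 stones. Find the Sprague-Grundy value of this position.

Grundy values for subtraction set {5, 9}:
k:     0  1  2  3  4  5  6  7  8  9 10 11 12 13 14 15 16 17 18
g(k):  0  0  0  0  0  1  1  1  1  1  2  2  2  2  0  0  0  0  0
So g(18) = 0.

0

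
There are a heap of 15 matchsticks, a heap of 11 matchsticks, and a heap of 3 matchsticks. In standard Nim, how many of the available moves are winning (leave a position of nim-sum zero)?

In binary:
  1111  (15)
  1011  (11)
  0011  (3)
  ----
  0111  (7)
The overall nim-sum is X = 7. A heap of size p has a winning move iff p XOR X < p (reduce it to p XOR X).
  15: 15 XOR 7 = 8 < 15 — winning move (to 8).
  11: 11 XOR 7 = 12 ≥ 11 — no move.
  3: 3 XOR 7 = 4 ≥ 3 — no move.
That gives 1 winning move.

1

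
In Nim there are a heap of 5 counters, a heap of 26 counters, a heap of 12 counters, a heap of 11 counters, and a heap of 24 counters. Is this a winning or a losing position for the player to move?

Losing position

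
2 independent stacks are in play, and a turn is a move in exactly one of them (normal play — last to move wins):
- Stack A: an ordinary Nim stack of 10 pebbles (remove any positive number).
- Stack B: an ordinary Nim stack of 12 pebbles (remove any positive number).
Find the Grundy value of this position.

Stack A is a plain Nim stack of size 10, so its Grundy value is 10.
Stack B is a plain Nim stack of size 12, so its Grundy value is 12.
By the Sprague-Grundy theorem, the Grundy value of a sum of independent games is the XOR of the component values.
Combined value = 10 XOR 12 = 6.

6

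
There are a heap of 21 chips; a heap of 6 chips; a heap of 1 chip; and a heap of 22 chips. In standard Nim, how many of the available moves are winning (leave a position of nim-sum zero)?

3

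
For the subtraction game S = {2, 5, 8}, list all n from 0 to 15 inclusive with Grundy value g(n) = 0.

0, 1, 4, 7, 10, 11, 14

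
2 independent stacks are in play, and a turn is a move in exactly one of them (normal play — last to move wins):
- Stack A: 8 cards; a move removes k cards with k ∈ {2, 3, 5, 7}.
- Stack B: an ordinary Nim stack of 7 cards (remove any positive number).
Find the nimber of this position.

Grundy values for stack A (subtraction set {2, 3, 5, 7}):
k:     0  1  2  3  4  5  6  7  8
g(k):  0  0  1  1  2  2  3  3  4
So g(8) = 4.
Stack B is a plain Nim stack of size 7, so its Grundy value is 7.
The value of a disjunctive sum is the nim-sum of the parts.
Combined value = 4 XOR 7 = 3.

3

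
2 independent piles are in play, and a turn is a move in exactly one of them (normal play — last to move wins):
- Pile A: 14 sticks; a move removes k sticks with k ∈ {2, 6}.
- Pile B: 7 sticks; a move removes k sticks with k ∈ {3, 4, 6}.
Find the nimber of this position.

3

For pile A, compute g(0), g(1), … with moves {2, 6}:
g(0) = mex{} = 0
g(1) = mex{} = 0
g(2) = mex{0} = 1
g(3) = mex{0} = 1
g(4) = mex{1} = 0
g(5) = mex{1} = 0
g(6) = mex{0} = 1
g(7) = mex{0} = 1
g(8) = mex{1} = 0
g(9) = mex{1} = 0
g(10) = mex{0} = 1
g(11) = mex{0} = 1
g(12) = mex{1} = 0
g(13) = mex{1} = 0
g(14) = mex{0} = 1
So g(14) = 1.
Grundy values for pile B (subtraction set {3, 4, 6}):
g(0) = mex{} = 0
g(1) = mex{} = 0
g(2) = mex{} = 0
g(3) = mex{0} = 1
g(4) = mex{0} = 1
g(5) = mex{0} = 1
g(6) = mex{0,1} = 2
g(7) = mex{0,1} = 2
So g(7) = 2.
The value of a disjunctive sum is the nim-sum of the parts.
Combined value = 1 XOR 2 = 3.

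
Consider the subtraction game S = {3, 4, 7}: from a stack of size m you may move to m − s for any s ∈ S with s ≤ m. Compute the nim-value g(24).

1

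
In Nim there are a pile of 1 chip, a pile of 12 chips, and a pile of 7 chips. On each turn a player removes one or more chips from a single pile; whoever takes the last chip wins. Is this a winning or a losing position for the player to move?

Winning position

Write each in binary and XOR column by column:
  0001  (1)
  1100  (12)
  0111  (7)
  ----
  1010  (10)
The nim-sum is 10 ≠ 0, so this is an N-position: the player to move can win.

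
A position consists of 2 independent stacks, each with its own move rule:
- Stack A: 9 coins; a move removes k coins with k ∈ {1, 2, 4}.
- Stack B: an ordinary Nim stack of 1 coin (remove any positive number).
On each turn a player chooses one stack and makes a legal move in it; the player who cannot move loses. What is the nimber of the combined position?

1

Grundy values for stack A (subtraction set {1, 2, 4}):
k:     0  1  2  3  4  5  6  7  8  9
g(k):  0  1  2  0  1  2  0  1  2  0
So g(9) = 0.
Stack B is a plain Nim stack of size 1, so its Grundy value is 1.
By the Sprague-Grundy theorem, the Grundy value of a sum of independent games is the XOR of the component values.
Combined value = 0 ⊕ 1 = 1.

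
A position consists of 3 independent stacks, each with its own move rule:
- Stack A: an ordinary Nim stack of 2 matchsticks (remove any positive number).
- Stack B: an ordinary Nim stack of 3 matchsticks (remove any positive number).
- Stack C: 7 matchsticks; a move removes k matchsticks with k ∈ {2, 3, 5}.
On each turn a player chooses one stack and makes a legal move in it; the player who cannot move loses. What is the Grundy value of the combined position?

Stack A is a plain Nim stack of size 2, so its Grundy value is 2.
Stack B is a plain Nim stack of size 3, so its Grundy value is 3.
For stack C, compute g(0), g(1), … with moves {2, 3, 5}:
g(0) = mex{} = 0
g(1) = mex{} = 0
g(2) = mex{0} = 1
g(3) = mex{0} = 1
g(4) = mex{0,1} = 2
g(5) = mex{0,1} = 2
g(6) = mex{0,1,2} = 3
g(7) = mex{1,2} = 0
So g(7) = 0.
The value of a disjunctive sum is the nim-sum of the parts.
Combined value = 2 XOR 3 XOR 0 = 1.

1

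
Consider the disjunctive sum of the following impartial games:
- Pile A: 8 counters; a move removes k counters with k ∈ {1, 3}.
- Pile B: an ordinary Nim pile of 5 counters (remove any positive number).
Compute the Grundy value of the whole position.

Build the Grundy sequence for pile A with g(k) = mex{g(k−s) : s ∈ {1, 3}, s ≤ k}:
k:     0  1  2  3  4  5  6  7  8
g(k):  0  1  0  1  0  1  0  1  0
So g(8) = 0.
Pile B is a plain Nim pile of size 5, so its Grundy value is 5.
The value of a disjunctive sum is the nim-sum of the parts.
Combined value = 0 ⊕ 5 = 5.

5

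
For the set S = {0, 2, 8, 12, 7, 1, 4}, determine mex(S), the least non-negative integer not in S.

The values 0, 1, 2 are all present; 3 is the first non-negative integer missing from the set.

3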